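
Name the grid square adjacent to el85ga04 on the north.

EL85ga05

Latitude extended square 4; +1 → 5.
The longitude characters are unchanged.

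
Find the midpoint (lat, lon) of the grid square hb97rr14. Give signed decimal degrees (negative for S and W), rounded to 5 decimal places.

-72.27292, -20.57083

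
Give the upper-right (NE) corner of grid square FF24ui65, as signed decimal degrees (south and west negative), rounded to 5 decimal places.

Field F=5, F=5: +5·20° lon, +5·10° lat → SW at lon -80°, lat -40°.
Square 2, 4: +2·2° lon, +4·1° lat → SW at lon -76°, lat -36°.
Subsquare u=20, i=8: +20·0.0833333° lon, +8·0.0416667° lat → SW at lon -74.3333°, lat -35.6667°.
Extended square 6, 5: +6·0.00833333° lon, +5·0.00416667° lat → SW at lon -74.2833°, lat -35.6458°.
Cell spans 0.00833333° lon × 0.00416667° lat. NE corner is SW corner plus one full cell.
latitude -35.64167, longitude -74.27500.

-35.64167, -74.27500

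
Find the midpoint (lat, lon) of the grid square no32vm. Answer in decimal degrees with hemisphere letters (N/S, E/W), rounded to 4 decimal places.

52.5208° N, 87.7917° E

Field N=13, O=14: +13·20° lon, +14·10° lat → SW at lon 80°, lat 50°.
Square 3, 2: +3·2° lon, +2·1° lat → SW at lon 86°, lat 52°.
Subsquare v=21, m=12: +21·0.0833333° lon, +12·0.0416667° lat → SW at lon 87.75°, lat 52.5°.
Cell spans 0.0833333° lon × 0.0416667° lat. Centre is SW corner plus half of each.
latitude 52.5208° N, longitude 87.7917° E.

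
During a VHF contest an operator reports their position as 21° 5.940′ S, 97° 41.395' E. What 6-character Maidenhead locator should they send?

NG88uv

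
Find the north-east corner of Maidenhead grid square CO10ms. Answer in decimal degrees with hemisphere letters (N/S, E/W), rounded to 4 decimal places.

50.7917° N, 136.9167° W

Field C=2, O=14: +2·20° lon, +14·10° lat → SW at lon -140°, lat 50°.
Square 1, 0: +1·2° lon, +0·1° lat → SW at lon -138°, lat 50°.
Subsquare m=12, s=18: +12·0.0833333° lon, +18·0.0416667° lat → SW at lon -137°, lat 50.75°.
Cell spans 0.0833333° lon × 0.0416667° lat. NE corner is SW corner plus one full cell.
latitude 50.7917° N, longitude 136.9167° W.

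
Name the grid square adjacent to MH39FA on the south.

MH38fx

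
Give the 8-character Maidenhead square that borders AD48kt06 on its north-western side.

AD48jt97

Longitude extended square 0; −1 → -1, wraps to 9, carry into subsquare.
Longitude subsquare k = 10; −1 → 9 = j.
Latitude extended square 6; +1 → 7.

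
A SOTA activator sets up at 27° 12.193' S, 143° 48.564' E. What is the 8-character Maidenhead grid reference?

QG12vt71

Offset from 180°W / 90°S: lon 323.80940°, lat 62.79678°.
Field: lon ⌊323.80940/20⌋ = 16 → Q; lat ⌊62.79678/10⌋ = 6 → G.
Square: lon ⌊3.80940/2⌋ = 1; lat ⌊2.79678/1⌋ = 2.
Subsquare: lon ⌊1.80940/0.0833333⌋ = 21 → v; lat ⌊0.79678/0.0416667⌋ = 19 → t.
Extended square: lon ⌊0.05940/0.00833333⌋ = 7; lat ⌊0.00512/0.00416667⌋ = 1.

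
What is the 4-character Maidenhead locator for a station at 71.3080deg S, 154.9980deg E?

QB78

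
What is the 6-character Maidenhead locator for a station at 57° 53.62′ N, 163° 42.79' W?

AO87dv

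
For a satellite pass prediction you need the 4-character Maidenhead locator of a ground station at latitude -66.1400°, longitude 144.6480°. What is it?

QC23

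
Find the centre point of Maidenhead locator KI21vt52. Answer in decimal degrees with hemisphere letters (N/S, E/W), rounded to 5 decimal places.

8.19792° S, 25.79583° E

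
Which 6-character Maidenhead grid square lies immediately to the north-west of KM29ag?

KM19xh

Longitude subsquare a = 0; −1 → -1, wraps to 23 = x, carry into square.
Longitude square 2; −1 → 1.
Latitude subsquare g = 6; +1 → 7 = h.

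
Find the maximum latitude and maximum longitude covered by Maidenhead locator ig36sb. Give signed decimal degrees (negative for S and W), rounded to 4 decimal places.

-23.9167, -12.4167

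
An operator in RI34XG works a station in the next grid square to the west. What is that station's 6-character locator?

RI34wg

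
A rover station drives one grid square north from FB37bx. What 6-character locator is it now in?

FB38ba

Latitude subsquare x = 23; +1 → 24, wraps to 0 = a, carry into square.
Latitude square 7; +1 → 8.
The longitude characters are unchanged.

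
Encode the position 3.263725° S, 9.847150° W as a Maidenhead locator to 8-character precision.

II56br86

Offset from 180°W / 90°S: lon 170.15285°, lat 86.73628°.
Field: 170.15285/20 → 8 → I, 86.73628/10 → 8 → I; chars II.
Square: 10.15285/2 → 5, 6.73628/1 → 6; chars 56.
Subsquare: 0.15285/0.0833333 → 1 → b, 0.73628/0.0416667 → 17 → r; chars br.
Extended square: 0.06952/0.00833333 → 8, 0.02794/0.00416667 → 6; chars 86.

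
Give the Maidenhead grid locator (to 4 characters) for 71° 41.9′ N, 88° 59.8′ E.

Add 180° to longitude and 90° to latitude: 269.00, 161.70.
Field (20°×10°, letters A–R): lon ⌊269.00/20⌋ = 13 → N; lat ⌊161.70/10⌋ = 16 → Q.
Square (2°×1°, digits 0–9): lon ⌊9.00/2⌋ = 4; lat ⌊1.70/1⌋ = 1.

NQ41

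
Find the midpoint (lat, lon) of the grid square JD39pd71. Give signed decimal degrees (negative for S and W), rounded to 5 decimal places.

-50.86875, 7.31250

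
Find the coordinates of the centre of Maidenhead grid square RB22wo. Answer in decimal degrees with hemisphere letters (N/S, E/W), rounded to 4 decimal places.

Field R=17, B=1: +17·20° lon, +1·10° lat → SW at lon 160°, lat -80°.
Square 2, 2: +2·2° lon, +2·1° lat → SW at lon 164°, lat -78°.
Subsquare w=22, o=14: +22·0.0833333° lon, +14·0.0416667° lat → SW at lon 165.833°, lat -77.4167°.
Cell spans 0.0833333° lon × 0.0416667° lat. Centre is SW corner plus half of each.
latitude 77.3958° S, longitude 165.8750° E.

77.3958° S, 165.8750° E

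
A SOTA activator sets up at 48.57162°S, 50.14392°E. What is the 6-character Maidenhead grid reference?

LE51bk

Shift to the Maidenhead origin (180°W, 90°S): lon 230.1439, lat 41.4284.
Field: 230.1439/20 → 11 → L, 41.4284/10 → 4 → E; chars LE.
Square: 10.1439/2 → 5, 1.4284/1 → 1; chars 51.
Subsquare: 0.1439/0.0833333 → 1 → b, 0.4284/0.0416667 → 10 → k; chars bk.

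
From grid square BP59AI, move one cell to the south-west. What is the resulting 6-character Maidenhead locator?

BP49xh

Longitude subsquare a = 0; −1 → -1, wraps to 23 = x, carry into square.
Longitude square 5; −1 → 4.
Latitude subsquare i = 8; −1 → 7 = h.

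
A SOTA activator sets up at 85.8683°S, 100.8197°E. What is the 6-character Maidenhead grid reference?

Offset from 180°W / 90°S: lon 280.8197°, lat 4.1317°.
Field: lon ⌊280.8197/20⌋ = 14 → O; lat ⌊4.1317/10⌋ = 0 → A.
Square: lon ⌊0.8197/2⌋ = 0; lat ⌊4.1317/1⌋ = 4.
Subsquare: lon ⌊0.8197/0.0833333⌋ = 9 → j; lat ⌊0.1317/0.0416667⌋ = 3 → d.

OA04jd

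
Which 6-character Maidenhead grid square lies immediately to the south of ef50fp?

Latitude subsquare p = 15; −1 → 14 = o.
The longitude characters are unchanged.

EF50fo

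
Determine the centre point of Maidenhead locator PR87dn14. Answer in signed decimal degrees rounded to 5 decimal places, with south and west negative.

87.56042, 136.26250

Field P=15, R=17: +15·20° lon, +17·10° lat → SW at lon 120°, lat 80°.
Square 8, 7: +8·2° lon, +7·1° lat → SW at lon 136°, lat 87°.
Subsquare d=3, n=13: +3·0.0833333° lon, +13·0.0416667° lat → SW at lon 136.25°, lat 87.5417°.
Extended square 1, 4: +1·0.00833333° lon, +4·0.00416667° lat → SW at lon 136.258°, lat 87.5583°.
Cell spans 0.00833333° lon × 0.00416667° lat. Centre is SW corner plus half of each.
latitude 87.56042, longitude 136.26250.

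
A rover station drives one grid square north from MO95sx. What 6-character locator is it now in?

Latitude subsquare x = 23; +1 → 24, wraps to 0 = a, carry into square.
Latitude square 5; +1 → 6.
The longitude characters are unchanged.

MO96sa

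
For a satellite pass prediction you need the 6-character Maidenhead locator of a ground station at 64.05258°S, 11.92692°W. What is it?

IC45aw

Offset from 180°W / 90°S: lon 168.0731°, lat 25.9474°.
Field (20°×10°, letters A–R): lon ⌊168.0731/20⌋ = 8 → I; lat ⌊25.9474/10⌋ = 2 → C.
Square (2°×1°, digits 0–9): lon ⌊8.0731/2⌋ = 4; lat ⌊5.9474/1⌋ = 5.
Subsquare (5′×2.5′, letters a–x): lon ⌊0.0731/0.0833333⌋ = 0 → a; lat ⌊0.9474/0.0416667⌋ = 22 → w.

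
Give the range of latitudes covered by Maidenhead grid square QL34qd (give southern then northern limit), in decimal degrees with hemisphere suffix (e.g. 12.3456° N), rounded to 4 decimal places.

Field Q=16, L=11: +16·20° lon, +11·10° lat → SW at lon 140°, lat 20°.
Square 3, 4: +3·2° lon, +4·1° lat → SW at lon 146°, lat 24°.
Subsquare q=16, d=3: +16·0.0833333° lon, +3·0.0416667° lat → SW at lon 147.333°, lat 24.125°.
Cell spans 0.0833333° lon × 0.0416667° lat.
south 24.1250° N, north 24.1667° N.

24.1250° N, 24.1667° N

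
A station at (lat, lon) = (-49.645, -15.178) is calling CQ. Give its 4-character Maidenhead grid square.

IE20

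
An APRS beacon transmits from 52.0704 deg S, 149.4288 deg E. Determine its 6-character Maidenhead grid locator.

Add 180° to longitude and 90° to latitude: 329.4288, 37.9296.
Field: lon ⌊329.4288/20⌋ = 16 → Q; lat ⌊37.9296/10⌋ = 3 → D.
Square: lon ⌊9.4288/2⌋ = 4; lat ⌊7.9296/1⌋ = 7.
Subsquare: lon ⌊1.4288/0.0833333⌋ = 17 → r; lat ⌊0.9296/0.0416667⌋ = 22 → w.

QD47rw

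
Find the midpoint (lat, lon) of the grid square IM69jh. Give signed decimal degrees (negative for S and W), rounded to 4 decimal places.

39.3125, -7.2083

Field I=8, M=12: +8·20° lon, +12·10° lat → SW at lon -20°, lat 30°.
Square 6, 9: +6·2° lon, +9·1° lat → SW at lon -8°, lat 39°.
Subsquare j=9, h=7: +9·0.0833333° lon, +7·0.0416667° lat → SW at lon -7.25°, lat 39.2917°.
Cell spans 0.0833333° lon × 0.0416667° lat. Centre is SW corner plus half of each.
latitude 39.3125, longitude -7.2083.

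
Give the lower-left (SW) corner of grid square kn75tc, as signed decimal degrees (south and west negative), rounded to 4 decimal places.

Field K=10, N=13: +10·20° lon, +13·10° lat → SW at lon 20°, lat 40°.
Square 7, 5: +7·2° lon, +5·1° lat → SW at lon 34°, lat 45°.
Subsquare t=19, c=2: +19·0.0833333° lon, +2·0.0416667° lat → SW at lon 35.5833°, lat 45.0833°.
latitude 45.0833, longitude 35.5833.

45.0833, 35.5833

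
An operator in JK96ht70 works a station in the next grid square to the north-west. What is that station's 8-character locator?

JK96ht61

Longitude extended square 7; −1 → 6.
Latitude extended square 0; +1 → 1.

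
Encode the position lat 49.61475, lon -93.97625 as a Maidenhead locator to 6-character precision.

Shift to the Maidenhead origin (180°W, 90°S): lon 86.0238, lat 139.6148.
Field: lon ⌊86.0238/20⌋ = 4 → E; lat ⌊139.6148/10⌋ = 13 → N.
Square: lon ⌊6.0238/2⌋ = 3; lat ⌊9.6148/1⌋ = 9.
Subsquare: lon ⌊0.0238/0.0833333⌋ = 0 → a; lat ⌊0.6148/0.0416667⌋ = 14 → o.

EN39ao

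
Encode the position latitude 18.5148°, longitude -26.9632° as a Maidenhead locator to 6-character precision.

HK68mm

Add 180° to longitude and 90° to latitude: 153.0368, 108.5148.
Field: 153.0368/20 → 7 → H, 108.5148/10 → 10 → K; chars HK.
Square: 13.0368/2 → 6, 8.5148/1 → 8; chars 68.
Subsquare: 1.0368/0.0833333 → 12 → m, 0.5148/0.0416667 → 12 → m; chars mm.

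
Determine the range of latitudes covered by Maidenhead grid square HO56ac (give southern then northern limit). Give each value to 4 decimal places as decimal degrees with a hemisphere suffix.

Field H=7, O=14: +7·20° lon, +14·10° lat → SW at lon -40°, lat 50°.
Square 5, 6: +5·2° lon, +6·1° lat → SW at lon -30°, lat 56°.
Subsquare a=0, c=2: +0·0.0833333° lon, +2·0.0416667° lat → SW at lon -30°, lat 56.0833°.
Cell spans 0.0833333° lon × 0.0416667° lat.
south 56.0833° N, north 56.1250° N.

56.0833° N, 56.1250° N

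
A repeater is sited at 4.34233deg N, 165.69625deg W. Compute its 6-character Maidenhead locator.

AJ74di

Offset from 180°W / 90°S: lon 14.3038°, lat 94.3423°.
Field: 14.3038/20 → 0 → A, 94.3423/10 → 9 → J; chars AJ.
Square: 14.3038/2 → 7, 4.3423/1 → 4; chars 74.
Subsquare: 0.3038/0.0833333 → 3 → d, 0.3423/0.0416667 → 8 → i; chars di.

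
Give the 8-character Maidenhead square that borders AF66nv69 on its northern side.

AF66nw60

Latitude extended square 9; +1 → 10, wraps to 0, carry into subsquare.
Latitude subsquare v = 21; +1 → 22 = w.
The longitude characters are unchanged.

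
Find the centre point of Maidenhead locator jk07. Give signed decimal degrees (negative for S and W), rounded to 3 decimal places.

17.500, 1.000

Field J=9, K=10: +9·20° lon, +10·10° lat → SW at lon 0°, lat 10°.
Square 0, 7: +0·2° lon, +7·1° lat → SW at lon 0°, lat 17°.
Cell spans 2° lon × 1° lat. Centre is SW corner plus half of each.
latitude 17.500, longitude 1.000.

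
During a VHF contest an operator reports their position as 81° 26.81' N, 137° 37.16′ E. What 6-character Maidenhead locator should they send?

PR81tk

Add 180° to longitude and 90° to latitude: 317.6193, 171.4468.
Field (20°×10°, letters A–R): 317.6193/20 → 15 → P, 171.4468/10 → 17 → R; chars PR.
Square (2°×1°, digits 0–9): 17.6193/2 → 8, 1.4468/1 → 1; chars 81.
Subsquare (5′×2.5′, letters a–x): 1.6193/0.0833333 → 19 → t, 0.4468/0.0416667 → 10 → k; chars tk.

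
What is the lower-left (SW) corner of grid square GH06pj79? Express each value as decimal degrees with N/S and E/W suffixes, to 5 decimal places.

13.58750° S, 58.69167° W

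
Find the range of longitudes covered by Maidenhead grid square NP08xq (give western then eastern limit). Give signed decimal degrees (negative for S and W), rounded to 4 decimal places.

81.9167, 82.0000

Field N=13, P=15: +13·20° lon, +15·10° lat → SW at lon 80°, lat 60°.
Square 0, 8: +0·2° lon, +8·1° lat → SW at lon 80°, lat 68°.
Subsquare x=23, q=16: +23·0.0833333° lon, +16·0.0416667° lat → SW at lon 81.9167°, lat 68.6667°.
Cell spans 0.0833333° lon × 0.0416667° lat.
west 81.9167, east 82.0000.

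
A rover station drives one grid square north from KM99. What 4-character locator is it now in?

KN90

Latitude square 9; +1 → 10, wraps to 0, carry into field.
Latitude field M = 12; +1 → 13 = N.
The longitude characters are unchanged.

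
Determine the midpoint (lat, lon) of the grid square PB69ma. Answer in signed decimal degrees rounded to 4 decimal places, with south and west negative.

Field P=15, B=1: +15·20° lon, +1·10° lat → SW at lon 120°, lat -80°.
Square 6, 9: +6·2° lon, +9·1° lat → SW at lon 132°, lat -71°.
Subsquare m=12, a=0: +12·0.0833333° lon, +0·0.0416667° lat → SW at lon 133°, lat -71°.
Cell spans 0.0833333° lon × 0.0416667° lat. Centre is SW corner plus half of each.
latitude -70.9792, longitude 133.0417.

-70.9792, 133.0417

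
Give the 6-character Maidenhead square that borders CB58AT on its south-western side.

Longitude subsquare a = 0; −1 → -1, wraps to 23 = x, carry into square.
Longitude square 5; −1 → 4.
Latitude subsquare t = 19; −1 → 18 = s.

CB48xs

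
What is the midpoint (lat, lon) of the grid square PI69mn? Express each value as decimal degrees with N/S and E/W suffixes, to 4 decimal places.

0.4375° S, 133.0417° E

Field P=15, I=8: +15·20° lon, +8·10° lat → SW at lon 120°, lat -10°.
Square 6, 9: +6·2° lon, +9·1° lat → SW at lon 132°, lat -1°.
Subsquare m=12, n=13: +12·0.0833333° lon, +13·0.0416667° lat → SW at lon 133°, lat -0.458333°.
Cell spans 0.0833333° lon × 0.0416667° lat. Centre is SW corner plus half of each.
latitude 0.4375° S, longitude 133.0417° E.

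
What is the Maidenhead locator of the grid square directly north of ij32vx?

Latitude subsquare x = 23; +1 → 24, wraps to 0 = a, carry into square.
Latitude square 2; +1 → 3.
The longitude characters are unchanged.

IJ33va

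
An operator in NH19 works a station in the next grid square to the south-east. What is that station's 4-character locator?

Longitude square 1; +1 → 2.
Latitude square 9; −1 → 8.

NH28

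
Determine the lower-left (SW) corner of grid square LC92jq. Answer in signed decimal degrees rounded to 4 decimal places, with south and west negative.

Field L=11, C=2: +11·20° lon, +2·10° lat → SW at lon 40°, lat -70°.
Square 9, 2: +9·2° lon, +2·1° lat → SW at lon 58°, lat -68°.
Subsquare j=9, q=16: +9·0.0833333° lon, +16·0.0416667° lat → SW at lon 58.75°, lat -67.3333°.
latitude -67.3333, longitude 58.7500.

-67.3333, 58.7500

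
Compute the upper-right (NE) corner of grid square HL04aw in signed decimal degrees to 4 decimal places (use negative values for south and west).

Field H=7, L=11: +7·20° lon, +11·10° lat → SW at lon -40°, lat 20°.
Square 0, 4: +0·2° lon, +4·1° lat → SW at lon -40°, lat 24°.
Subsquare a=0, w=22: +0·0.0833333° lon, +22·0.0416667° lat → SW at lon -40°, lat 24.9167°.
Cell spans 0.0833333° lon × 0.0416667° lat. NE corner is SW corner plus one full cell.
latitude 24.9583, longitude -39.9167.

24.9583, -39.9167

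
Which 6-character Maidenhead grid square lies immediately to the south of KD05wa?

Latitude subsquare a = 0; −1 → -1, wraps to 23 = x, carry into square.
Latitude square 5; −1 → 4.
The longitude characters are unchanged.

KD04wx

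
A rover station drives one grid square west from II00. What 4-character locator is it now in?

HI90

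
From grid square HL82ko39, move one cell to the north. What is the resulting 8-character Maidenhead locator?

HL82kp30

Latitude extended square 9; +1 → 10, wraps to 0, carry into subsquare.
Latitude subsquare o = 14; +1 → 15 = p.
The longitude characters are unchanged.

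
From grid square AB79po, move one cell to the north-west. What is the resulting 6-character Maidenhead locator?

Longitude subsquare p = 15; −1 → 14 = o.
Latitude subsquare o = 14; +1 → 15 = p.

AB79op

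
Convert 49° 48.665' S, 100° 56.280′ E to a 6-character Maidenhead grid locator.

Offset from 180°W / 90°S: lon 280.9380°, lat 40.1889°.
Field: 280.9380/20 → 14 → O, 40.1889/10 → 4 → E; chars OE.
Square: 0.9380/2 → 0, 0.1889/1 → 0; chars 00.
Subsquare: 0.9380/0.0833333 → 11 → l, 0.1889/0.0416667 → 4 → e; chars le.

OE00le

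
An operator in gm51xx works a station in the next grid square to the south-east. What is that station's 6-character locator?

GM61aw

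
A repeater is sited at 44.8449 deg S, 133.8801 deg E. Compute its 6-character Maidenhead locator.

PE65wd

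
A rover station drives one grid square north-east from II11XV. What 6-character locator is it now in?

Longitude subsquare x = 23; +1 → 24, wraps to 0 = a, carry into square.
Longitude square 1; +1 → 2.
Latitude subsquare v = 21; +1 → 22 = w.

II21aw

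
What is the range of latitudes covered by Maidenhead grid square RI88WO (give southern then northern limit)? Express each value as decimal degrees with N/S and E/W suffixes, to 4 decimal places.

1.4167° S, 1.3750° S

Field R=17, I=8: +17·20° lon, +8·10° lat → SW at lon 160°, lat -10°.
Square 8, 8: +8·2° lon, +8·1° lat → SW at lon 176°, lat -2°.
Subsquare w=22, o=14: +22·0.0833333° lon, +14·0.0416667° lat → SW at lon 177.833°, lat -1.41667°.
Cell spans 0.0833333° lon × 0.0416667° lat.
south 1.4167° S, north 1.3750° S.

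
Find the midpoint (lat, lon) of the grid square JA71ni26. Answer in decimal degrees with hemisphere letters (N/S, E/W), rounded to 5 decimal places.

Field J=9, A=0: +9·20° lon, +0·10° lat → SW at lon 0°, lat -90°.
Square 7, 1: +7·2° lon, +1·1° lat → SW at lon 14°, lat -89°.
Subsquare n=13, i=8: +13·0.0833333° lon, +8·0.0416667° lat → SW at lon 15.0833°, lat -88.6667°.
Extended square 2, 6: +2·0.00833333° lon, +6·0.00416667° lat → SW at lon 15.1°, lat -88.6417°.
Cell spans 0.00833333° lon × 0.00416667° lat. Centre is SW corner plus half of each.
latitude 88.63958° S, longitude 15.10417° E.

88.63958° S, 15.10417° E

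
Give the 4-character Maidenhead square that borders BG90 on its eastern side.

CG00

Longitude square 9; +1 → 10, wraps to 0, carry into field.
Longitude field B = 1; +1 → 2 = C.
The latitude characters are unchanged.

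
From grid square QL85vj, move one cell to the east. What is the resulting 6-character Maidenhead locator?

QL85wj

Longitude subsquare v = 21; +1 → 22 = w.
The latitude characters are unchanged.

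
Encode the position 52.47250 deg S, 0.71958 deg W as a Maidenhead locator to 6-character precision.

Shift to the Maidenhead origin (180°W, 90°S): lon 179.2804, lat 37.5275.
Field (20°×10°, letters A–R): 179.2804/20 → 8 → I, 37.5275/10 → 3 → D; chars ID.
Square (2°×1°, digits 0–9): 19.2804/2 → 9, 7.5275/1 → 7; chars 97.
Subsquare (5′×2.5′, letters a–x): 1.2804/0.0833333 → 15 → p, 0.5275/0.0416667 → 12 → m; chars pm.

ID97pm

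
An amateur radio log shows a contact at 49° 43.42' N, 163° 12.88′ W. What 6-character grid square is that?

Shift to the Maidenhead origin (180°W, 90°S): lon 16.7853, lat 139.7237.
Field: 16.7853/20 → 0 → A, 139.7237/10 → 13 → N; chars AN.
Square: 16.7853/2 → 8, 9.7237/1 → 9; chars 89.
Subsquare: 0.7853/0.0833333 → 9 → j, 0.7237/0.0416667 → 17 → r; chars jr.

AN89jr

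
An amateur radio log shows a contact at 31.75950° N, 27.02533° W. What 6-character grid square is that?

Offset from 180°W / 90°S: lon 152.9747°, lat 121.7595°.
Field: lon ⌊152.9747/20⌋ = 7 → H; lat ⌊121.7595/10⌋ = 12 → M.
Square: lon ⌊12.9747/2⌋ = 6; lat ⌊1.7595/1⌋ = 1.
Subsquare: lon ⌊0.9747/0.0833333⌋ = 11 → l; lat ⌊0.7595/0.0416667⌋ = 18 → s.

HM61ls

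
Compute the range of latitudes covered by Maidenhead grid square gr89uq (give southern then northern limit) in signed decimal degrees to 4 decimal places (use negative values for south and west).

Field G=6, R=17: +6·20° lon, +17·10° lat → SW at lon -60°, lat 80°.
Square 8, 9: +8·2° lon, +9·1° lat → SW at lon -44°, lat 89°.
Subsquare u=20, q=16: +20·0.0833333° lon, +16·0.0416667° lat → SW at lon -42.3333°, lat 89.6667°.
Cell spans 0.0833333° lon × 0.0416667° lat.
south 89.6667, north 89.7083.

89.6667, 89.7083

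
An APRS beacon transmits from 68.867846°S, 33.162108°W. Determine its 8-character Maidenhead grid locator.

Add 180° to longitude and 90° to latitude: 146.83789, 21.13215.
Field: lon ⌊146.83789/20⌋ = 7 → H; lat ⌊21.13215/10⌋ = 2 → C.
Square: lon ⌊6.83789/2⌋ = 3; lat ⌊1.13215/1⌋ = 1.
Subsquare: lon ⌊0.83789/0.0833333⌋ = 10 → k; lat ⌊0.13215/0.0416667⌋ = 3 → d.
Extended square: lon ⌊0.00456/0.00833333⌋ = 0; lat ⌊0.00715/0.00416667⌋ = 1.

HC31kd01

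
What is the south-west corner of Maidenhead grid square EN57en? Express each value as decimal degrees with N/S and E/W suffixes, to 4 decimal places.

47.5417° N, 89.6667° W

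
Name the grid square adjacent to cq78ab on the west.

CQ68xb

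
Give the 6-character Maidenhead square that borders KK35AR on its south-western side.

Longitude subsquare a = 0; −1 → -1, wraps to 23 = x, carry into square.
Longitude square 3; −1 → 2.
Latitude subsquare r = 17; −1 → 16 = q.

KK25xq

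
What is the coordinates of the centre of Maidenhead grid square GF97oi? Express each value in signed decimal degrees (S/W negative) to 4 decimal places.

Field G=6, F=5: +6·20° lon, +5·10° lat → SW at lon -60°, lat -40°.
Square 9, 7: +9·2° lon, +7·1° lat → SW at lon -42°, lat -33°.
Subsquare o=14, i=8: +14·0.0833333° lon, +8·0.0416667° lat → SW at lon -40.8333°, lat -32.6667°.
Cell spans 0.0833333° lon × 0.0416667° lat. Centre is SW corner plus half of each.
latitude -32.6458, longitude -40.7917.

-32.6458, -40.7917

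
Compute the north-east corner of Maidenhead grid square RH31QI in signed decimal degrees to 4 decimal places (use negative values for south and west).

-18.6250, 167.4167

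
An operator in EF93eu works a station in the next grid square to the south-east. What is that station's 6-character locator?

EF93ft

Longitude subsquare e = 4; +1 → 5 = f.
Latitude subsquare u = 20; −1 → 19 = t.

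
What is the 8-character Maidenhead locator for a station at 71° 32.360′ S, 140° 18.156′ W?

Shift to the Maidenhead origin (180°W, 90°S): lon 39.69740, lat 18.46067.
Field: lon ⌊39.69740/20⌋ = 1 → B; lat ⌊18.46067/10⌋ = 1 → B.
Square: lon ⌊19.69740/2⌋ = 9; lat ⌊8.46067/1⌋ = 8.
Subsquare: lon ⌊1.69740/0.0833333⌋ = 20 → u; lat ⌊0.46067/0.0416667⌋ = 11 → l.
Extended square: lon ⌊0.03073/0.00833333⌋ = 3; lat ⌊0.00233/0.00416667⌋ = 0.

BB98ul30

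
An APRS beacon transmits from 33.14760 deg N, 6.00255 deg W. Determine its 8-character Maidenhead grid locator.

IM63xd95

Add 180° to longitude and 90° to latitude: 173.99745, 123.14760.
Field: 173.99745/20 → 8 → I, 123.14760/10 → 12 → M; chars IM.
Square: 13.99745/2 → 6, 3.14760/1 → 3; chars 63.
Subsquare: 1.99745/0.0833333 → 23 → x, 0.14760/0.0416667 → 3 → d; chars xd.
Extended square: 0.08078/0.00833333 → 9, 0.02260/0.00416667 → 5; chars 95.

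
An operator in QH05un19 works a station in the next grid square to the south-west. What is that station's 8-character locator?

Longitude extended square 1; −1 → 0.
Latitude extended square 9; −1 → 8.

QH05un08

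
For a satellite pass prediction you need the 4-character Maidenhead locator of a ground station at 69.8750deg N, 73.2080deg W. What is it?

FP39

Add 180° to longitude and 90° to latitude: 106.79, 159.88.
Field: lon ⌊106.79/20⌋ = 5 → F; lat ⌊159.88/10⌋ = 15 → P.
Square: lon ⌊6.79/2⌋ = 3; lat ⌊9.88/1⌋ = 9.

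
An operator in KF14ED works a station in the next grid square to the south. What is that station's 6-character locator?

KF14ec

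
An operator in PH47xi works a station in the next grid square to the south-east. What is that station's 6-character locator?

PH57ah

Longitude subsquare x = 23; +1 → 24, wraps to 0 = a, carry into square.
Longitude square 4; +1 → 5.
Latitude subsquare i = 8; −1 → 7 = h.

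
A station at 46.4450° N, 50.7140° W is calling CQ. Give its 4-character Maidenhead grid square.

GN46

Offset from 180°W / 90°S: lon 129.29°, lat 136.44°.
Field: lon ⌊129.29/20⌋ = 6 → G; lat ⌊136.44/10⌋ = 13 → N.
Square: lon ⌊9.29/2⌋ = 4; lat ⌊6.44/1⌋ = 6.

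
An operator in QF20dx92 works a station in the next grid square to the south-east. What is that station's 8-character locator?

QF20ex01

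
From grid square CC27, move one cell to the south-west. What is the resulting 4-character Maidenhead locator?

CC16

Longitude square 2; −1 → 1.
Latitude square 7; −1 → 6.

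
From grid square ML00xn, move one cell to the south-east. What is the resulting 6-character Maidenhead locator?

Longitude subsquare x = 23; +1 → 24, wraps to 0 = a, carry into square.
Longitude square 0; +1 → 1.
Latitude subsquare n = 13; −1 → 12 = m.

ML10am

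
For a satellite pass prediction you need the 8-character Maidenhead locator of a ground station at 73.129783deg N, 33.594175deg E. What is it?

KQ63td11

Shift to the Maidenhead origin (180°W, 90°S): lon 213.59418, lat 163.12978.
Field: lon ⌊213.59418/20⌋ = 10 → K; lat ⌊163.12978/10⌋ = 16 → Q.
Square: lon ⌊13.59418/2⌋ = 6; lat ⌊3.12978/1⌋ = 3.
Subsquare: lon ⌊1.59418/0.0833333⌋ = 19 → t; lat ⌊0.12978/0.0416667⌋ = 3 → d.
Extended square: lon ⌊0.01084/0.00833333⌋ = 1; lat ⌊0.00478/0.00416667⌋ = 1.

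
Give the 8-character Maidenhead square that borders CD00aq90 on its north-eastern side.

CD00bq01

Longitude extended square 9; +1 → 10, wraps to 0, carry into subsquare.
Longitude subsquare a = 0; +1 → 1 = b.
Latitude extended square 0; +1 → 1.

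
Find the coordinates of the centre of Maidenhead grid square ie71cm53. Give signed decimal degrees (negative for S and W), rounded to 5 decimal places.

Field I=8, E=4: +8·20° lon, +4·10° lat → SW at lon -20°, lat -50°.
Square 7, 1: +7·2° lon, +1·1° lat → SW at lon -6°, lat -49°.
Subsquare c=2, m=12: +2·0.0833333° lon, +12·0.0416667° lat → SW at lon -5.83333°, lat -48.5°.
Extended square 5, 3: +5·0.00833333° lon, +3·0.00416667° lat → SW at lon -5.79167°, lat -48.4875°.
Cell spans 0.00833333° lon × 0.00416667° lat. Centre is SW corner plus half of each.
latitude -48.48542, longitude -5.78750.

-48.48542, -5.78750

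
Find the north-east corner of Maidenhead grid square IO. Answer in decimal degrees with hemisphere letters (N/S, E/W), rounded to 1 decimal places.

60.0° N, 0.0° E

Field I=8, O=14: +8·20° lon, +14·10° lat → SW at lon -20°, lat 50°.
Cell spans 20° lon × 10° lat. NE corner is SW corner plus one full cell.
latitude 60.0° N, longitude 0.0° E.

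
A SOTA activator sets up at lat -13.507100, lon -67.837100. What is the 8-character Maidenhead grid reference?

FH66bl98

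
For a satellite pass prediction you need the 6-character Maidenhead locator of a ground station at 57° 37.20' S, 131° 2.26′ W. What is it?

CD42lj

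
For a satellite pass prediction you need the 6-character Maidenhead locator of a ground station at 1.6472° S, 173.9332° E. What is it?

Add 180° to longitude and 90° to latitude: 353.9332, 88.3528.
Field: lon ⌊353.9332/20⌋ = 17 → R; lat ⌊88.3528/10⌋ = 8 → I.
Square: lon ⌊13.9332/2⌋ = 6; lat ⌊8.3528/1⌋ = 8.
Subsquare: lon ⌊1.9332/0.0833333⌋ = 23 → x; lat ⌊0.3528/0.0416667⌋ = 8 → i.

RI68xi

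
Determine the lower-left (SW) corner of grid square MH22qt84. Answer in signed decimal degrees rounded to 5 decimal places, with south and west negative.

-17.19167, 65.40000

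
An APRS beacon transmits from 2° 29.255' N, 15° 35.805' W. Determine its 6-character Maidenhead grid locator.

IJ22el

Shift to the Maidenhead origin (180°W, 90°S): lon 164.4033, lat 92.4876.
Field: 164.4033/20 → 8 → I, 92.4876/10 → 9 → J; chars IJ.
Square: 4.4033/2 → 2, 2.4876/1 → 2; chars 22.
Subsquare: 0.4033/0.0833333 → 4 → e, 0.4876/0.0416667 → 11 → l; chars el.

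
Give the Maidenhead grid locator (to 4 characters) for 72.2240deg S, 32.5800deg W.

HB37

Shift to the Maidenhead origin (180°W, 90°S): lon 147.42, lat 17.78.
Field: 147.42/20 → 7 → H, 17.78/10 → 1 → B; chars HB.
Square: 7.42/2 → 3, 7.78/1 → 7; chars 37.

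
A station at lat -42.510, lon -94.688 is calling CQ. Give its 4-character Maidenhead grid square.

EE27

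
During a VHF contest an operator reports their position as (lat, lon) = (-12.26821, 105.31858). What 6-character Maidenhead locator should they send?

Offset from 180°W / 90°S: lon 285.3186°, lat 77.7318°.
Field (20°×10°, letters A–R): 285.3186/20 → 14 → O, 77.7318/10 → 7 → H; chars OH.
Square (2°×1°, digits 0–9): 5.3186/2 → 2, 7.7318/1 → 7; chars 27.
Subsquare (5′×2.5′, letters a–x): 1.3186/0.0833333 → 15 → p, 0.7318/0.0416667 → 17 → r; chars pr.

OH27pr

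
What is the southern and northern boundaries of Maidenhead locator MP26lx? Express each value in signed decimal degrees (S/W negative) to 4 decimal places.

Field M=12, P=15: +12·20° lon, +15·10° lat → SW at lon 60°, lat 60°.
Square 2, 6: +2·2° lon, +6·1° lat → SW at lon 64°, lat 66°.
Subsquare l=11, x=23: +11·0.0833333° lon, +23·0.0416667° lat → SW at lon 64.9167°, lat 66.9583°.
Cell spans 0.0833333° lon × 0.0416667° lat.
south 66.9583, north 67.0000.

66.9583, 67.0000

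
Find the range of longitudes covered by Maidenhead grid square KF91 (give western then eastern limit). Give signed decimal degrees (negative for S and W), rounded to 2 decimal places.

38.00, 40.00

Field K=10, F=5: +10·20° lon, +5·10° lat → SW at lon 20°, lat -40°.
Square 9, 1: +9·2° lon, +1·1° lat → SW at lon 38°, lat -39°.
Cell spans 2° lon × 1° lat.
west 38.00, east 40.00.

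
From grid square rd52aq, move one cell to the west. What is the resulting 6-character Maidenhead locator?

Longitude subsquare a = 0; −1 → -1, wraps to 23 = x, carry into square.
Longitude square 5; −1 → 4.
The latitude characters are unchanged.

RD42xq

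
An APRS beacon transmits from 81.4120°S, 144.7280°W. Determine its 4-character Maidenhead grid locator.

BA78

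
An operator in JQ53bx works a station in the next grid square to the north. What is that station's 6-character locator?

Latitude subsquare x = 23; +1 → 24, wraps to 0 = a, carry into square.
Latitude square 3; +1 → 4.
The longitude characters are unchanged.

JQ54ba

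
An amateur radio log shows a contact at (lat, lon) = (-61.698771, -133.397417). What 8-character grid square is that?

CC38hh22

Shift to the Maidenhead origin (180°W, 90°S): lon 46.60258, lat 28.30123.
Field (20°×10°, letters A–R): lon ⌊46.60258/20⌋ = 2 → C; lat ⌊28.30123/10⌋ = 2 → C.
Square (2°×1°, digits 0–9): lon ⌊6.60258/2⌋ = 3; lat ⌊8.30123/1⌋ = 8.
Subsquare (5′×2.5′, letters a–x): lon ⌊0.60258/0.0833333⌋ = 7 → h; lat ⌊0.30123/0.0416667⌋ = 7 → h.
Extended square (30″×15″, digits 0–9): lon ⌊0.01925/0.00833333⌋ = 2; lat ⌊0.00956/0.00416667⌋ = 2.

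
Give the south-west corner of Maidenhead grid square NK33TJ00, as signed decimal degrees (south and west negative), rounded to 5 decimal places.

13.37500, 87.58333

Field N=13, K=10: +13·20° lon, +10·10° lat → SW at lon 80°, lat 10°.
Square 3, 3: +3·2° lon, +3·1° lat → SW at lon 86°, lat 13°.
Subsquare t=19, j=9: +19·0.0833333° lon, +9·0.0416667° lat → SW at lon 87.5833°, lat 13.375°.
Extended square 0, 0: +0·0.00833333° lon, +0·0.00416667° lat → SW at lon 87.5833°, lat 13.375°.
latitude 13.37500, longitude 87.58333.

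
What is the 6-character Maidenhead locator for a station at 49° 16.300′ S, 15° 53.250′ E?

Add 180° to longitude and 90° to latitude: 195.8875, 40.7283.
Field: 195.8875/20 → 9 → J, 40.7283/10 → 4 → E; chars JE.
Square: 15.8875/2 → 7, 0.7283/1 → 0; chars 70.
Subsquare: 1.8875/0.0833333 → 22 → w, 0.7283/0.0416667 → 17 → r; chars wr.

JE70wr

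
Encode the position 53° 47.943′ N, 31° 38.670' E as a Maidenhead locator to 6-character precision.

KO53tt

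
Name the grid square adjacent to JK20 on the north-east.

JK31

Longitude square 2; +1 → 3.
Latitude square 0; +1 → 1.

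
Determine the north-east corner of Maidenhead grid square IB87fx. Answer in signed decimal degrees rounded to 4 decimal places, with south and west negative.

-72.0000, -3.5000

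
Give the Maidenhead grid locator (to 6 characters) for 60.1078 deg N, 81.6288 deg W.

Offset from 180°W / 90°S: lon 98.3712°, lat 150.1078°.
Field: lon ⌊98.3712/20⌋ = 4 → E; lat ⌊150.1078/10⌋ = 15 → P.
Square: lon ⌊18.3712/2⌋ = 9; lat ⌊0.1078/1⌋ = 0.
Subsquare: lon ⌊0.3712/0.0833333⌋ = 4 → e; lat ⌊0.1078/0.0416667⌋ = 2 → c.

EP90ec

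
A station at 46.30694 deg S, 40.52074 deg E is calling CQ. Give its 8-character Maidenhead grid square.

LE03gq26

Offset from 180°W / 90°S: lon 220.52074°, lat 43.69306°.
Field (20°×10°, letters A–R): 220.52074/20 → 11 → L, 43.69306/10 → 4 → E; chars LE.
Square (2°×1°, digits 0–9): 0.52074/2 → 0, 3.69306/1 → 3; chars 03.
Subsquare (5′×2.5′, letters a–x): 0.52074/0.0833333 → 6 → g, 0.69306/0.0416667 → 16 → q; chars gq.
Extended square (30″×15″, digits 0–9): 0.02074/0.00833333 → 2, 0.02639/0.00416667 → 6; chars 26.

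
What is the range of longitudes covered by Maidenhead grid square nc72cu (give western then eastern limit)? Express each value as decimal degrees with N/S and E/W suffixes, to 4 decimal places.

94.1667° E, 94.2500° E

Field N=13, C=2: +13·20° lon, +2·10° lat → SW at lon 80°, lat -70°.
Square 7, 2: +7·2° lon, +2·1° lat → SW at lon 94°, lat -68°.
Subsquare c=2, u=20: +2·0.0833333° lon, +20·0.0416667° lat → SW at lon 94.1667°, lat -67.1667°.
Cell spans 0.0833333° lon × 0.0416667° lat.
west 94.1667° E, east 94.2500° E.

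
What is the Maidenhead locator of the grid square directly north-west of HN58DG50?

HN58dg41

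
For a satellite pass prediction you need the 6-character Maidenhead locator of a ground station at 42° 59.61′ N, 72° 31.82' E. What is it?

Shift to the Maidenhead origin (180°W, 90°S): lon 252.5303, lat 132.9935.
Field (20°×10°, letters A–R): lon ⌊252.5303/20⌋ = 12 → M; lat ⌊132.9935/10⌋ = 13 → N.
Square (2°×1°, digits 0–9): lon ⌊12.5303/2⌋ = 6; lat ⌊2.9935/1⌋ = 2.
Subsquare (5′×2.5′, letters a–x): lon ⌊0.5303/0.0833333⌋ = 6 → g; lat ⌊0.9935/0.0416667⌋ = 23 → x.

MN62gx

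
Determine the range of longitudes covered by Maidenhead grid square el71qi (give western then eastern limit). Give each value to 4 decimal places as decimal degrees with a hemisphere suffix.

84.6667° W, 84.5833° W

Field E=4, L=11: +4·20° lon, +11·10° lat → SW at lon -100°, lat 20°.
Square 7, 1: +7·2° lon, +1·1° lat → SW at lon -86°, lat 21°.
Subsquare q=16, i=8: +16·0.0833333° lon, +8·0.0416667° lat → SW at lon -84.6667°, lat 21.3333°.
Cell spans 0.0833333° lon × 0.0416667° lat.
west 84.6667° W, east 84.5833° W.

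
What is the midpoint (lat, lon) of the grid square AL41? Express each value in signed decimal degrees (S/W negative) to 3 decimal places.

Field A=0, L=11: +0·20° lon, +11·10° lat → SW at lon -180°, lat 20°.
Square 4, 1: +4·2° lon, +1·1° lat → SW at lon -172°, lat 21°.
Cell spans 2° lon × 1° lat. Centre is SW corner plus half of each.
latitude 21.500, longitude -171.000.

21.500, -171.000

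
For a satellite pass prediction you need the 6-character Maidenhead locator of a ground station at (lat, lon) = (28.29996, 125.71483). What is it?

Shift to the Maidenhead origin (180°W, 90°S): lon 305.7148, lat 118.3000.
Field (20°×10°, letters A–R): lon ⌊305.7148/20⌋ = 15 → P; lat ⌊118.3000/10⌋ = 11 → L.
Square (2°×1°, digits 0–9): lon ⌊5.7148/2⌋ = 2; lat ⌊8.3000/1⌋ = 8.
Subsquare (5′×2.5′, letters a–x): lon ⌊1.7148/0.0833333⌋ = 20 → u; lat ⌊0.3000/0.0416667⌋ = 7 → h.

PL28uh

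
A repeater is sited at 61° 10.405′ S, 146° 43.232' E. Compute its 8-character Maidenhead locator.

Shift to the Maidenhead origin (180°W, 90°S): lon 326.72053, lat 28.82658.
Field: 326.72053/20 → 16 → Q, 28.82658/10 → 2 → C; chars QC.
Square: 6.72053/2 → 3, 8.82658/1 → 8; chars 38.
Subsquare: 0.72053/0.0833333 → 8 → i, 0.82658/0.0416667 → 19 → t; chars it.
Extended square: 0.05387/0.00833333 → 6, 0.03492/0.00416667 → 8; chars 68.

QC38it68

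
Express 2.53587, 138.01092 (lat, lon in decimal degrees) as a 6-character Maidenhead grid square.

PJ92am

Add 180° to longitude and 90° to latitude: 318.0109, 92.5359.
Field: 318.0109/20 → 15 → P, 92.5359/10 → 9 → J; chars PJ.
Square: 18.0109/2 → 9, 2.5359/1 → 2; chars 92.
Subsquare: 0.0109/0.0833333 → 0 → a, 0.5359/0.0416667 → 12 → m; chars am.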